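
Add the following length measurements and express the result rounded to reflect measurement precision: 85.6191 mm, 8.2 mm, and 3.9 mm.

97.7 mm

85.6191 mm + 8.2 mm + 3.9 mm = 97.7191 mm.
Addition/subtraction keeps the fewest decimal places: 85.6191 → 4 decimal places, 8.2 → 1 decimal place, 3.9 → 1 decimal place; limit is 1.
Rounded to 1 decimal place: 97.7 mm.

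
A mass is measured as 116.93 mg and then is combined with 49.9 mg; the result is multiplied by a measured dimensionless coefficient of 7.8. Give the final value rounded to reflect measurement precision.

116.93 mg + 49.9 mg = 166.83 mg; the sum is limited to 1 decimal place (4 s.f.).
Carrying full precision, 166.83 × 7.8 = 1301.274 mg; 7.8 has 2 s.f., so the result keeps min(4, 2) = 2 s.f.
Rounded to 2 significant figures: 1.3 × 10³ mg.

1.3 × 10³ mg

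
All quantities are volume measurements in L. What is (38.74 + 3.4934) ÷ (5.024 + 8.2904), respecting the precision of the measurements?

3.172

38.74 + 3.4934 = 42.2334, limited to 2 d.p. → 4 s.f.; 5.024 + 8.2904 = 13.3144, limited to 3 d.p. → 5 s.f.
Carrying full precision, 42.2334 ÷ 13.3144 = 3.17200925314…; keep min(4, 5) = 4 s.f.
Rounded to 4 significant figures: 3.172.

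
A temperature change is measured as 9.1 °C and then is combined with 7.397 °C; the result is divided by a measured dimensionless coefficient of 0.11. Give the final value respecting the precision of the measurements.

1.5 × 10² °C

9.1 °C + 7.397 °C = 16.497 °C; the sum is limited to 1 decimal place (3 s.f.).
Carrying full precision, 16.497 ÷ 0.11 = 149.972727273… °C; 0.11 has 2 s.f., so the result keeps min(3, 2) = 2 s.f.
Rounded to 2 significant figures: 1.5 × 10² °C.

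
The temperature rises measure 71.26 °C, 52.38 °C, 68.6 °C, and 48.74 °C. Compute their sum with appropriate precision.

241.0 °C

71.26 °C + 52.38 °C + 68.6 °C + 48.74 °C = 240.98 °C.
Addition/subtraction keeps the fewest decimal places: 71.26 → 2 decimal places, 52.38 → 2 decimal places, 68.6 → 1 decimal place, 48.74 → 2 decimal places; limit is 1.
Rounded to 1 decimal place: 241.0 °C.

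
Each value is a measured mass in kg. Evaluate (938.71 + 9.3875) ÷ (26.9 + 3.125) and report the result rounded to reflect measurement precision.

31.6

938.71 + 9.3875 = 948.0975, limited to 2 d.p. → 5 s.f.; 26.9 + 3.125 = 30.025, limited to 1 d.p. → 3 s.f.
Carrying full precision, 948.0975 ÷ 30.025 = 31.5769358868…; keep min(5, 3) = 3 s.f.
Rounded to 3 significant figures: 31.6.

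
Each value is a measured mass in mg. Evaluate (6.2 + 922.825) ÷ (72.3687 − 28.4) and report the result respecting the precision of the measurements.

21.1

6.2 + 922.825 = 929.025, limited to 1 d.p. → 4 s.f.; 72.3687 − 28.4 = 43.9687, limited to 1 d.p. → 3 s.f.
Carrying full precision, 929.025 ÷ 43.9687 = 21.129235115…; keep min(4, 3) = 3 s.f.
Rounded to 3 significant figures: 21.1.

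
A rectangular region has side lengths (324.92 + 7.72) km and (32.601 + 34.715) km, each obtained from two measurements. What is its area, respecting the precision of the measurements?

324.92 + 7.72 = 332.64, limited to 2 d.p. → 5 s.f.; 32.601 + 34.715 = 67.316, limited to 3 d.p. → 5 s.f.
Carrying full precision, 332.64 × 67.316 = 22391.99424; keep min(5, 5) = 5 s.f.
Rounded to 5 significant figures: 2.2392 × 10⁴ km².

2.2392 × 10⁴ km²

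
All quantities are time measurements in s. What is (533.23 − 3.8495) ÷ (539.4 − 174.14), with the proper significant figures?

533.23 − 3.8495 = 529.3805, limited to 2 d.p. → 5 s.f.; 539.4 − 174.14 = 365.26, limited to 1 d.p. → 4 s.f.
Carrying full precision, 529.3805 ÷ 365.26 = 1.44932513826…; keep min(5, 4) = 4 s.f.
Rounded to 4 significant figures: 1.449.

1.449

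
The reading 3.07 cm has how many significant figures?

3.07: zeros between nonzero digits are significant.

3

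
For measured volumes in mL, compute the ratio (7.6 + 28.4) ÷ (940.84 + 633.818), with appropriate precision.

0.0229

7.6 + 28.4 = 36.0, limited to 1 d.p. → 3 s.f.; 940.84 + 633.818 = 1574.658, limited to 2 d.p. → 6 s.f.
Carrying full precision, 36.0 ÷ 1574.658 = 0.0228621072004…; keep min(3, 6) = 3 s.f.
Rounded to 3 significant figures: 0.0229.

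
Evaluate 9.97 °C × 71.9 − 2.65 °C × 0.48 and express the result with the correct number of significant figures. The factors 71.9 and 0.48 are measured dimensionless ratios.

9.97 × 71.9 = 716.843 → 717 °C (3 s.f., last digit at the 10^0 place).
2.65 × 0.48 = 1.272 → 1.3 °C (2 s.f., last digit at the 10^-1 place).
Difference: 715.571 °C; keep the coarser place, 10^0.
Result: 716 °C.

716 °C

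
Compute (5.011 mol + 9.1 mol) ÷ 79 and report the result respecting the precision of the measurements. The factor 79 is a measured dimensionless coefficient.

5.011 mol + 9.1 mol = 14.111 mol; the sum is limited to 1 decimal place (3 s.f.).
Carrying full precision, 14.111 ÷ 79 = 0.178620253165… mol; 79 has 2 s.f., so the result keeps min(3, 2) = 2 s.f.
Rounded to 2 significant figures: 1.8 × 10⁻¹ mol.

1.8 × 10⁻¹ mol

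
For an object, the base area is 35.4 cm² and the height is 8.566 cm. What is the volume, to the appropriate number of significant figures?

volume = 35.4 cm² × 8.566 cm = 303.2364 cm³.
35.4 has 3 significant figures; 8.566 has 4.
Division/multiplication keeps the fewest: 3 significant figures.
Rounded: 303 cm³.

303 cm³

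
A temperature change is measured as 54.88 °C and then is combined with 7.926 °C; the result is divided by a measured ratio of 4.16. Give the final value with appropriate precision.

54.88 °C + 7.926 °C = 62.806 °C; the sum is limited to 2 decimal places (4 s.f.).
Carrying full precision, 62.806 ÷ 4.16 = 15.0975961538… °C; 4.16 has 3 s.f., so the result keeps min(4, 3) = 3 s.f.
Rounded to 3 significant figures: 15.1 °C.

15.1 °C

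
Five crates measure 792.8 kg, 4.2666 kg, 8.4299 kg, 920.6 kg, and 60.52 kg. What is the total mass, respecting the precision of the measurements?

792.8 kg + 4.2666 kg + 8.4299 kg + 920.6 kg + 60.52 kg = 1786.6165 kg.
Addition/subtraction keeps the fewest decimal places: 792.8 → 1 decimal place, 4.2666 → 4 decimal places, 8.4299 → 4 decimal places, 920.6 → 1 decimal place, 60.52 → 2 decimal places; limit is 1.
Rounded to 1 decimal place: 1786.6 kg.

1786.6 kg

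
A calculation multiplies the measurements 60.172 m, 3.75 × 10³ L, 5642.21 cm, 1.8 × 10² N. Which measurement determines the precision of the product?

1.8 × 10² N

60.172 m → 5 s.f.; 3.75 × 10³ L → 3 s.f.; 5642.21 cm → 6 s.f.; 1.8 × 10² N → 2 s.f.
The fewest is 2 significant figures, from 1.8 × 10² N.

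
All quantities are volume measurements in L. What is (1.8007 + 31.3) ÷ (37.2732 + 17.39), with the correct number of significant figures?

0.606

1.8007 + 31.3 = 33.1007, limited to 1 d.p. → 3 s.f.; 37.2732 + 17.39 = 54.6632, limited to 2 d.p. → 4 s.f.
Carrying full precision, 33.1007 ÷ 54.6632 = 0.605539009791…; keep min(3, 4) = 3 s.f.
Rounded to 3 significant figures: 0.606.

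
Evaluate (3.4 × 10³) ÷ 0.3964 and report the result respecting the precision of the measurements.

8.6 × 10³

(3.4 × 10³) ÷ 0.3964 = 8577.19475277…
Multiplication/division keeps the fewest significant figures: 3.4 × 10³ → 2 s.f., 0.3964 → 4 s.f.; limit is 2.
Rounded to 2 significant figures: 8.6 × 10³.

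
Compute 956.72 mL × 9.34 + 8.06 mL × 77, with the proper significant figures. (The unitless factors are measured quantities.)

956.72 × 9.34 = 8935.7648 → 8.94 × 10^3 mL (3 s.f., last digit at the 10^1 place).
8.06 × 77 = 620.62 → 6.2 × 10^2 mL (2 s.f., last digit at the 10^1 place).
Sum: 9556.3848 mL; keep the coarser place, 10^1.
Result: 9.56 × 10^3 mL.

9.56 × 10^3 mL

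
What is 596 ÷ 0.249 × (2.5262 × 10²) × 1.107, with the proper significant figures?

6.69 × 10⁵

596 ÷ 0.249 × (2.5262 × 10²) × 1.107 = 669363.866024…
Multiplication/division keeps the fewest significant figures: 596 → 3 s.f., 0.249 → 3 s.f., 2.5262 × 10² → 5 s.f., 1.107 → 4 s.f.; limit is 3.
Rounded to 3 significant figures: 6.69 × 10⁵.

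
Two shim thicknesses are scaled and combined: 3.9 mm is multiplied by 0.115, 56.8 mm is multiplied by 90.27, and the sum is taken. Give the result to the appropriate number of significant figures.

3.9 × 0.115 = 0.4485 → 0.45 mm (2 s.f., last digit at the 10^-2 place).
56.8 × 90.27 = 5127.336 → 5.13 × 10^3 mm (3 s.f., last digit at the 10^1 place).
Sum: 5127.7845 mm; keep the coarser place, 10^1.
Result: 5.13 × 10^3 mm.

5.13 × 10^3 mm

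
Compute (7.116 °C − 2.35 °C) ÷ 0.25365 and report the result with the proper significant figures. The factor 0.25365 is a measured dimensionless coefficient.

18.8 °C

7.116 °C − 2.35 °C = 4.766 °C; the difference is limited to 2 decimal places (3 s.f.).
Carrying full precision, 4.766 ÷ 0.25365 = 18.7896708062… °C; 0.25365 has 5 s.f., so the result keeps min(3, 5) = 3 s.f.
Rounded to 3 significant figures: 18.8 °C.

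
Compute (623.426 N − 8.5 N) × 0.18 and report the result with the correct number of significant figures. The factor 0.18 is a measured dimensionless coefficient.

623.426 N − 8.5 N = 614.926 N; the difference is limited to 1 decimal place (4 s.f.).
Carrying full precision, 614.926 × 0.18 = 110.68668 N; 0.18 has 2 s.f., so the result keeps min(4, 2) = 2 s.f.
Rounded to 2 significant figures: 1.1 × 10^2 N.

1.1 × 10^2 N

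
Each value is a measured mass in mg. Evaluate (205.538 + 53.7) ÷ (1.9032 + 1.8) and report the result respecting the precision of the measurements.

7.0 × 10¹

205.538 + 53.7 = 259.238, limited to 1 d.p. → 4 s.f.; 1.9032 + 1.8 = 3.7032, limited to 1 d.p. → 2 s.f.
Carrying full precision, 259.238 ÷ 3.7032 = 70.0037805141…; keep min(4, 2) = 2 s.f.
Rounded to 2 significant figures: 7.0 × 10¹.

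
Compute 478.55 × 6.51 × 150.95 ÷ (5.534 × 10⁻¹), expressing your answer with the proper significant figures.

8.50 × 10⁵

478.55 × 6.51 × 150.95 ÷ (5.534 × 10⁻¹) = 849771.715712…
Multiplication/division keeps the fewest significant figures: 478.55 → 5 s.f., 6.51 → 3 s.f., 150.95 → 5 s.f., 5.534 × 10⁻¹ → 4 s.f.; limit is 3.
Rounded to 3 significant figures: 8.50 × 10⁵.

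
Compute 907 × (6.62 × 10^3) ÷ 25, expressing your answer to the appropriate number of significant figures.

907 × (6.62 × 10^3) ÷ 25 = 240173.6
Multiplication/division keeps the fewest significant figures: 907 → 3 s.f., 6.62 × 10^3 → 3 s.f., 25 → 2 s.f.; limit is 2.
Rounded to 2 significant figures: 2.4 × 10^5.

2.4 × 10^5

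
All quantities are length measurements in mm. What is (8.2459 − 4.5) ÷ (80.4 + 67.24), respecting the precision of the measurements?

2.5 × 10⁻²

8.2459 − 4.5 = 3.7459, limited to 1 d.p. → 2 s.f.; 80.4 + 67.24 = 147.64, limited to 1 d.p. → 4 s.f.
Carrying full precision, 3.7459 ÷ 147.64 = 0.025371850447…; keep min(2, 4) = 2 s.f.
Rounded to 2 significant figures: 2.5 × 10⁻².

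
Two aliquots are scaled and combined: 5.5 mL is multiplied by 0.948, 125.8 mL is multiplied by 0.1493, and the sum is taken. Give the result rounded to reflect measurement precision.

5.5 × 0.948 = 5.214 → 5.2 mL (2 s.f., last digit at the 10^-1 place).
125.8 × 0.1493 = 18.78194 → 18.78 mL (4 s.f., last digit at the 10^-2 place).
Sum: 23.99594 mL; keep the coarser place, 10^-1.
Result: 24.0 mL.

24.0 mL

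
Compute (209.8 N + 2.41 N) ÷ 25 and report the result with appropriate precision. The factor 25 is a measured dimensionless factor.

209.8 N + 2.41 N = 212.21 N; the sum is limited to 1 decimal place (4 s.f.).
Carrying full precision, 212.21 ÷ 25 = 8.4884 N; 25 has 2 s.f., so the result keeps min(4, 2) = 2 s.f.
Rounded to 2 significant figures: 8.5 N.

8.5 N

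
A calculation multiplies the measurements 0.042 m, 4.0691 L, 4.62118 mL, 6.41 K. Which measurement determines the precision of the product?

0.042 m → 2 s.f.; 4.0691 L → 5 s.f.; 4.62118 mL → 6 s.f.; 6.41 K → 3 s.f.
The fewest is 2 significant figures, from 0.042 m.

0.042 m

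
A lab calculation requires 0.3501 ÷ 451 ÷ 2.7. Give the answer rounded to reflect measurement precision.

2.9 × 10⁻⁴

0.3501 ÷ 451 ÷ 2.7 = 0.000287509238729…
Multiplication/division keeps the fewest significant figures: 0.3501 → 4 s.f., 451 → 3 s.f., 2.7 → 2 s.f.; limit is 2.
Rounded to 2 significant figures: 2.9 × 10⁻⁴.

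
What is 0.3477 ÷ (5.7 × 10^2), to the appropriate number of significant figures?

6.1 × 10^-4

0.3477 ÷ (5.7 × 10^2) = 0.00061
Multiplication/division keeps the fewest significant figures: 0.3477 → 4 s.f., 5.7 × 10^2 → 2 s.f.; limit is 2.
Rounded to 2 significant figures: 6.1 × 10^-4.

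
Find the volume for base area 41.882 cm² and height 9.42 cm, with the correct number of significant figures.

395 cm³

volume = 41.882 cm² × 9.42 cm = 394.52844 cm³.
41.882 has 5 significant figures; 9.42 has 3.
Division/multiplication keeps the fewest: 3 significant figures.
Rounded: 395 cm³.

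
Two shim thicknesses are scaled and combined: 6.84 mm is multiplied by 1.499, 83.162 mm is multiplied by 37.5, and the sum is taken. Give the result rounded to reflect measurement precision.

6.84 × 1.499 = 10.25316 → 10.3 mm (3 s.f., last digit at the 10^-1 place).
83.162 × 37.5 = 3118.575 → 3.12 × 10³ mm (3 s.f., last digit at the 10^1 place).
Sum: 3128.82816 mm; keep the coarser place, 10^1.
Result: 3.13 × 10³ mm.

3.13 × 10³ mm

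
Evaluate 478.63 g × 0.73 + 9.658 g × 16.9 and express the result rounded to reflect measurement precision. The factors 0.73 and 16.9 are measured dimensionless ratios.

5.1 × 10² g

478.63 × 0.73 = 349.3999 → 3.5 × 10² g (2 s.f., last digit at the 10^1 place).
9.658 × 16.9 = 163.2202 → 163 g (3 s.f., last digit at the 10^0 place).
Sum: 512.6201 g; keep the coarser place, 10^1.
Result: 5.1 × 10² g.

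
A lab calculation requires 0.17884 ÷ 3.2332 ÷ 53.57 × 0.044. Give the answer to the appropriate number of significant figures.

4.5 × 10^-5

0.17884 ÷ 3.2332 ÷ 53.57 × 0.044 = 0.0000454321323862…
Multiplication/division keeps the fewest significant figures: 0.17884 → 5 s.f., 3.2332 → 5 s.f., 53.57 → 4 s.f., 0.044 → 2 s.f.; limit is 2.
Rounded to 2 significant figures: 4.5 × 10^-5.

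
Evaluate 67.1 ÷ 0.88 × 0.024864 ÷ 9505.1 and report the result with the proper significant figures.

2.0 × 10⁻⁴

67.1 ÷ 0.88 × 0.024864 ÷ 9505.1 = 0.000199459237672…
Multiplication/division keeps the fewest significant figures: 67.1 → 3 s.f., 0.88 → 2 s.f., 0.024864 → 5 s.f., 9505.1 → 5 s.f.; limit is 2.
Rounded to 2 significant figures: 2.0 × 10⁻⁴.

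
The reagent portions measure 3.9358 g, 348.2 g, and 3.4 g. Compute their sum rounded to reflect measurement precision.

3.9358 g + 348.2 g + 3.4 g = 355.5358 g.
Addition/subtraction keeps the fewest decimal places: 3.9358 → 4 decimal places, 348.2 → 1 decimal place, 3.4 → 1 decimal place; limit is 1.
Rounded to 1 decimal place: 3.555 × 10^2 g.

3.555 × 10^2 g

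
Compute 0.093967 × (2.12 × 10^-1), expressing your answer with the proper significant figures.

0.0199

0.093967 × (2.12 × 10^-1) = 0.019921004
Multiplication/division keeps the fewest significant figures: 0.093967 → 5 s.f., 2.12 × 10^-1 → 3 s.f.; limit is 3.
Rounded to 3 significant figures: 0.0199.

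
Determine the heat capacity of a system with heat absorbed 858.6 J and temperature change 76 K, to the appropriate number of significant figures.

heat capacity = 858.6 J ÷ 76 K = 11.2973684211… J/K.
858.6 has 4 significant figures; 76 has 2.
Division/multiplication keeps the fewest: 2 significant figures.
Rounded: 11 J/K.

11 J/K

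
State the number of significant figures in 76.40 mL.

4

76.40: trailing zeros after a decimal point are significant.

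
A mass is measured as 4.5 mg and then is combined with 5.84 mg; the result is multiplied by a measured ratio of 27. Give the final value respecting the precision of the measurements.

4.5 mg + 5.84 mg = 10.34 mg; the sum is limited to 1 decimal place (3 s.f.).
Carrying full precision, 10.34 × 27 = 279.18 mg; 27 has 2 s.f., so the result keeps min(3, 2) = 2 s.f.
Rounded to 2 significant figures: 2.8 × 10² mg.

2.8 × 10² mg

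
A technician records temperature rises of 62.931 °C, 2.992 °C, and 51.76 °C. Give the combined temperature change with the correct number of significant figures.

117.68 °C

62.931 °C + 2.992 °C + 51.76 °C = 117.683 °C.
Addition/subtraction keeps the fewest decimal places: 62.931 → 3 decimal places, 2.992 → 3 decimal places, 51.76 → 2 decimal places; limit is 2.
Rounded to 2 decimal places: 117.68 °C.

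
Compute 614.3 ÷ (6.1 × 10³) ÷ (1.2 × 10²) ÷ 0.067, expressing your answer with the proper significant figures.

614.3 ÷ (6.1 × 10³) ÷ (1.2 × 10²) ÷ 0.067 = 0.0125254873175…
Multiplication/division keeps the fewest significant figures: 614.3 → 4 s.f., 6.1 × 10³ → 2 s.f., 1.2 × 10² → 2 s.f., 0.067 → 2 s.f.; limit is 2.
Rounded to 2 significant figures: 0.013.

0.013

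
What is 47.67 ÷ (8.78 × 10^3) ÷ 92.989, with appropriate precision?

5.84 × 10^-5

47.67 ÷ (8.78 × 10^3) ÷ 92.989 = 0.0000583873895389…
Multiplication/division keeps the fewest significant figures: 47.67 → 4 s.f., 8.78 × 10^3 → 3 s.f., 92.989 → 5 s.f.; limit is 3.
Rounded to 3 significant figures: 5.84 × 10^-5.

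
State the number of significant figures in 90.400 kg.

5

90.400: trailing zeros after a decimal point are significant; zeros between nonzero digits are significant.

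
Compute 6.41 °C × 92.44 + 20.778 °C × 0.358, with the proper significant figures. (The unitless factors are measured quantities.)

600. °C

6.41 × 92.44 = 592.5404 → 593 °C (3 s.f., last digit at the 10^0 place).
20.778 × 0.358 = 7.438524 → 7.44 °C (3 s.f., last digit at the 10^-2 place).
Sum: 599.978924 °C; keep the coarser place, 10^0.
Result: 600. °C.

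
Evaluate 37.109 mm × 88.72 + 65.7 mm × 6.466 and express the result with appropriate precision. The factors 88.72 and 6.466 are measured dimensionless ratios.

37.109 × 88.72 = 3292.31048 → 3292 mm (4 s.f., last digit at the 10^0 place).
65.7 × 6.466 = 424.8162 → 425 mm (3 s.f., last digit at the 10^0 place).
Sum: 3717.12668 mm; keep the coarser place, 10^0.
Result: 3717 mm.

3717 mm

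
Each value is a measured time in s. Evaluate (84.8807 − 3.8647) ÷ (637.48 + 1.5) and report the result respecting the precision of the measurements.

0.1268

84.8807 − 3.8647 = 81.0160, limited to 4 d.p. → 6 s.f.; 637.48 + 1.5 = 638.98, limited to 1 d.p. → 4 s.f.
Carrying full precision, 81.0160 ÷ 638.98 = 0.126789570879…; keep min(6, 4) = 4 s.f.
Rounded to 4 significant figures: 0.1268.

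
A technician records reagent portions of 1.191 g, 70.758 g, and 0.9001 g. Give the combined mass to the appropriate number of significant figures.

72.849 g

1.191 g + 70.758 g + 0.9001 g = 72.8491 g.
Addition/subtraction keeps the fewest decimal places: 1.191 → 3 decimal places, 70.758 → 3 decimal places, 0.9001 → 4 decimal places; limit is 3.
Rounded to 3 decimal places: 72.849 g.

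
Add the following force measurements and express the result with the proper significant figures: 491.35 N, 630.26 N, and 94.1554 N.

1215.77 N

491.35 N + 630.26 N + 94.1554 N = 1215.7654 N.
Addition/subtraction keeps the fewest decimal places: 491.35 → 2 decimal places, 630.26 → 2 decimal places, 94.1554 → 4 decimal places; limit is 2.
Rounded to 2 decimal places: 1215.77 N.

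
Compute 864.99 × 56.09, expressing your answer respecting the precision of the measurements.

4.852 × 10^4

864.99 × 56.09 = 48517.2891
Multiplication/division keeps the fewest significant figures: 864.99 → 5 s.f., 56.09 → 4 s.f.; limit is 4.
Rounded to 4 significant figures: 4.852 × 10^4.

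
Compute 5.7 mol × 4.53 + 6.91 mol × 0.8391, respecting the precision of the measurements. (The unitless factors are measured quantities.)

32 mol

5.7 × 4.53 = 25.821 → 26 mol (2 s.f., last digit at the 10^0 place).
6.91 × 0.8391 = 5.798181 → 5.80 mol (3 s.f., last digit at the 10^-2 place).
Sum: 31.619181 mol; keep the coarser place, 10^0.
Result: 32 mol.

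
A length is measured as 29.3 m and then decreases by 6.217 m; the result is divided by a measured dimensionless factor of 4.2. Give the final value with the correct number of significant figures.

5.5 m

29.3 m − 6.217 m = 23.083 m; the difference is limited to 1 decimal place (3 s.f.).
Carrying full precision, 23.083 ÷ 4.2 = 5.49595238095… m; 4.2 has 2 s.f., so the result keeps min(3, 2) = 2 s.f.
Rounded to 2 significant figures: 5.5 m.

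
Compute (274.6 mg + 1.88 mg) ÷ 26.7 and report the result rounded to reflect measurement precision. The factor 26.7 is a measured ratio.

10.4 mg

274.6 mg + 1.88 mg = 276.48 mg; the sum is limited to 1 decimal place (4 s.f.).
Carrying full precision, 276.48 ÷ 26.7 = 10.3550561798… mg; 26.7 has 3 s.f., so the result keeps min(4, 3) = 3 s.f.
Rounded to 3 significant figures: 10.4 mg.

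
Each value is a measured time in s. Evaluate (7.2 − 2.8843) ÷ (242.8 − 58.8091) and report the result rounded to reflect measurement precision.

7.2 − 2.8843 = 4.3157, limited to 1 d.p. → 2 s.f.; 242.8 − 58.8091 = 183.9909, limited to 1 d.p. → 4 s.f.
Carrying full precision, 4.3157 ÷ 183.9909 = 0.0234560513591…; keep min(2, 4) = 2 s.f.
Rounded to 2 significant figures: 0.023.

0.023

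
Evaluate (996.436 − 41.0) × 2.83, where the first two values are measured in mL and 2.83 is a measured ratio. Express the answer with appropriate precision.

2.70 × 10^3 mL

996.436 mL − 41.0 mL = 955.436 mL; the difference is limited to 1 decimal place (4 s.f.).
Carrying full precision, 955.436 × 2.83 = 2703.88388 mL; 2.83 has 3 s.f., so the result keeps min(4, 3) = 3 s.f.
Rounded to 3 significant figures: 2.70 × 10^3 mL.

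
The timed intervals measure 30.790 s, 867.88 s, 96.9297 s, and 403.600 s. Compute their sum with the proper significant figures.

30.790 s + 867.88 s + 96.9297 s + 403.600 s = 1399.1997 s.
Addition/subtraction keeps the fewest decimal places: 30.790 → 3 decimal places, 867.88 → 2 decimal places, 96.9297 → 4 decimal places, 403.600 → 3 decimal places; limit is 2.
Rounded to 2 decimal places: 1399.20 s.

1399.20 s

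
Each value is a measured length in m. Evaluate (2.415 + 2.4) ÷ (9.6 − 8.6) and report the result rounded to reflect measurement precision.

2.415 + 2.4 = 4.815, limited to 1 d.p. → 2 s.f.; 9.6 − 8.6 = 1.0, limited to 1 d.p. → 2 s.f.
Carrying full precision, 4.815 ÷ 1.0 = 4.815; keep min(2, 2) = 2 s.f.
Rounded to 2 significant figures: 4.8.

4.8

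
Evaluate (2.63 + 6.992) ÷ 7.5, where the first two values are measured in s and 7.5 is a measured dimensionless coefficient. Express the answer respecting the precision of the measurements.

2.63 s + 6.992 s = 9.622 s; the sum is limited to 2 decimal places (3 s.f.).
Carrying full precision, 9.622 ÷ 7.5 = 1.28293333333… s; 7.5 has 2 s.f., so the result keeps min(3, 2) = 2 s.f.
Rounded to 2 significant figures: 1.3 s.

1.3 s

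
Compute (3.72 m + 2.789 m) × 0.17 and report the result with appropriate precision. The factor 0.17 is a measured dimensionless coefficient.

1.1 m

3.72 m + 2.789 m = 6.509 m; the sum is limited to 2 decimal places (3 s.f.).
Carrying full precision, 6.509 × 0.17 = 1.10653 m; 0.17 has 2 s.f., so the result keeps min(3, 2) = 2 s.f.
Rounded to 2 significant figures: 1.1 m.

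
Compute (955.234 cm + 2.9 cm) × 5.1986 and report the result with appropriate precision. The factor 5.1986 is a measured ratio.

4981 cm

955.234 cm + 2.9 cm = 958.134 cm; the sum is limited to 1 decimal place (4 s.f.).
Carrying full precision, 958.134 × 5.1986 = 4980.9554124 cm; 5.1986 has 5 s.f., so the result keeps min(4, 5) = 4 s.f.
Rounded to 4 significant figures: 4981 cm.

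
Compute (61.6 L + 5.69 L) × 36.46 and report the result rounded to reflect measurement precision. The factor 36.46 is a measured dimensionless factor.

61.6 L + 5.69 L = 67.29 L; the sum is limited to 1 decimal place (3 s.f.).
Carrying full precision, 67.29 × 36.46 = 2453.3934 L; 36.46 has 4 s.f., so the result keeps min(3, 4) = 3 s.f.
Rounded to 3 significant figures: 2.45 × 10^3 L.

2.45 × 10^3 L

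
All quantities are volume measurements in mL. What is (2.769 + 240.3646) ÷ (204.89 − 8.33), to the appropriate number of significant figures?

1.2369

2.769 + 240.3646 = 243.1336, limited to 3 d.p. → 6 s.f.; 204.89 − 8.33 = 196.56, limited to 2 d.p. → 5 s.f.
Carrying full precision, 243.1336 ÷ 196.56 = 1.23694342694…; keep min(6, 5) = 5 s.f.
Rounded to 5 significant figures: 1.2369.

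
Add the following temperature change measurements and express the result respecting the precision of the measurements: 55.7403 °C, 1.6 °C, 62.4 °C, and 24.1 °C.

55.7403 °C + 1.6 °C + 62.4 °C + 24.1 °C = 143.8403 °C.
Addition/subtraction keeps the fewest decimal places: 55.7403 → 4 decimal places, 1.6 → 1 decimal place, 62.4 → 1 decimal place, 24.1 → 1 decimal place; limit is 1.
Rounded to 1 decimal place: 143.8 °C.

143.8 °C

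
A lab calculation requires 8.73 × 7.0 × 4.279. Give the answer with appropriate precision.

8.73 × 7.0 × 4.279 = 261.48969
Multiplication/division keeps the fewest significant figures: 8.73 → 3 s.f., 7.0 → 2 s.f., 4.279 → 4 s.f.; limit is 2.
Rounded to 2 significant figures: 2.6 × 10².

2.6 × 10²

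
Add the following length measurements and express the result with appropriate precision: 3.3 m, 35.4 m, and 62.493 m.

101.2 m

3.3 m + 35.4 m + 62.493 m = 101.193 m.
Addition/subtraction keeps the fewest decimal places: 3.3 → 1 decimal place, 35.4 → 1 decimal place, 62.493 → 3 decimal places; limit is 1.
Rounded to 1 decimal place: 101.2 m.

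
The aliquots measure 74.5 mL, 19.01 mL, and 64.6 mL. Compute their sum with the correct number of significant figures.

158.1 mL

74.5 mL + 19.01 mL + 64.6 mL = 158.11 mL.
Addition/subtraction keeps the fewest decimal places: 74.5 → 1 decimal place, 19.01 → 2 decimal places, 64.6 → 1 decimal place; limit is 1.
Rounded to 1 decimal place: 158.1 mL.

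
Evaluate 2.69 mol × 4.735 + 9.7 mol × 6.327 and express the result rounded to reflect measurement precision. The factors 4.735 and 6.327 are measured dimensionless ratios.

2.69 × 4.735 = 12.73715 → 12.7 mol (3 s.f., last digit at the 10^-1 place).
9.7 × 6.327 = 61.3719 → 61 mol (2 s.f., last digit at the 10^0 place).
Sum: 74.10905 mol; keep the coarser place, 10^0.
Result: 74 mol.

74 mol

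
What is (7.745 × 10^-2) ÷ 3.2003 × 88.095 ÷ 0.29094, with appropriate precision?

7.328

(7.745 × 10^-2) ÷ 3.2003 × 88.095 ÷ 0.29094 = 7.32788349582…
Multiplication/division keeps the fewest significant figures: 7.745 × 10^-2 → 4 s.f., 3.2003 → 5 s.f., 88.095 → 5 s.f., 0.29094 → 5 s.f.; limit is 4.
Rounded to 4 significant figures: 7.328.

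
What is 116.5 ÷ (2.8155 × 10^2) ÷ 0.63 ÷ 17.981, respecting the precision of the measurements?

116.5 ÷ (2.8155 × 10^2) ÷ 0.63 ÷ 17.981 = 0.0365271680933…
Multiplication/division keeps the fewest significant figures: 116.5 → 4 s.f., 2.8155 × 10^2 → 5 s.f., 0.63 → 2 s.f., 17.981 → 5 s.f.; limit is 2.
Rounded to 2 significant figures: 0.037.

0.037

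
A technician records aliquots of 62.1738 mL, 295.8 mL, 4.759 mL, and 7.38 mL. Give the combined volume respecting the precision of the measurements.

370.1 mL

62.1738 mL + 295.8 mL + 4.759 mL + 7.38 mL = 370.1128 mL.
Addition/subtraction keeps the fewest decimal places: 62.1738 → 4 decimal places, 295.8 → 1 decimal place, 4.759 → 3 decimal places, 7.38 → 2 decimal places; limit is 1.
Rounded to 1 decimal place: 370.1 mL.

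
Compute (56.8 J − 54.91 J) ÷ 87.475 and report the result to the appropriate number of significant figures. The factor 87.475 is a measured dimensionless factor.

0.022 J

56.8 J − 54.91 J = 1.89 J; the difference is limited to 1 decimal place (2 s.f.).
Carrying full precision, 1.89 ÷ 87.475 = 0.0216061731923… J; 87.475 has 5 s.f., so the result keeps min(2, 5) = 2 s.f.
Rounded to 2 significant figures: 0.022 J.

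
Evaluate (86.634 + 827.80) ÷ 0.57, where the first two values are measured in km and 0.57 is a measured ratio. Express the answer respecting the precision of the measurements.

86.634 km + 827.80 km = 914.434 km; the sum is limited to 2 decimal places (5 s.f.).
Carrying full precision, 914.434 ÷ 0.57 = 1604.27017544… km; 0.57 has 2 s.f., so the result keeps min(5, 2) = 2 s.f.
Rounded to 2 significant figures: 1.6 × 10³ km.

1.6 × 10³ km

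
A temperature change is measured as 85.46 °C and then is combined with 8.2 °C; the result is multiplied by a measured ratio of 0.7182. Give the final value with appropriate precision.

85.46 °C + 8.2 °C = 93.66 °C; the sum is limited to 1 decimal place (3 s.f.).
Carrying full precision, 93.66 × 0.7182 = 67.266612 °C; 0.7182 has 4 s.f., so the result keeps min(3, 4) = 3 s.f.
Rounded to 3 significant figures: 67.3 °C.

67.3 °C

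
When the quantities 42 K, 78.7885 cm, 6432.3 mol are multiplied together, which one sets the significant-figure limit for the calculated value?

42 K

42 K → 2 s.f.; 78.7885 cm → 6 s.f.; 6432.3 mol → 5 s.f.
The fewest is 2 significant figures, from 42 K.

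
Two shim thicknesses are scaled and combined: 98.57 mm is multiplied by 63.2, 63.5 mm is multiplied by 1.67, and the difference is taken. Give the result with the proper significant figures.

98.57 × 63.2 = 6229.624 → 6.23 × 10^3 mm (3 s.f., last digit at the 10^1 place).
63.5 × 1.67 = 106.045 → 106 mm (3 s.f., last digit at the 10^0 place).
Difference: 6123.579 mm; keep the coarser place, 10^1.
Result: 6.12 × 10^3 mm.

6.12 × 10^3 mm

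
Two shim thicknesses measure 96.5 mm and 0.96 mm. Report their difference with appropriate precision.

95.5 mm

96.5 mm − 0.96 mm = 95.54 mm.
Addition/subtraction keeps the fewest decimal places: 96.5 → 1 decimal place, 0.96 → 2 decimal places; limit is 1.
Rounded to 1 decimal place: 95.5 mm.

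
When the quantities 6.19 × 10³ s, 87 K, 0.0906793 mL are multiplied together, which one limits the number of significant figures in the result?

6.19 × 10³ s → 3 s.f.; 87 K → 2 s.f.; 0.0906793 mL → 6 s.f.
The fewest is 2 significant figures, from 87 K.

87 K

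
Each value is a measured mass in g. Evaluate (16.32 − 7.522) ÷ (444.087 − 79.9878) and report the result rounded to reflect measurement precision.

16.32 − 7.522 = 8.798, limited to 2 d.p. → 3 s.f.; 444.087 − 79.9878 = 364.0992, limited to 3 d.p. → 6 s.f.
Carrying full precision, 8.798 ÷ 364.0992 = 0.0241637443861…; keep min(3, 6) = 3 s.f.
Rounded to 3 significant figures: 0.0242.

0.0242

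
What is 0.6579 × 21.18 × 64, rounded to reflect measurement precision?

8.9 × 10²

0.6579 × 21.18 × 64 = 891.796608
Multiplication/division keeps the fewest significant figures: 0.6579 → 4 s.f., 21.18 → 4 s.f., 64 → 2 s.f.; limit is 2.
Rounded to 2 significant figures: 8.9 × 10².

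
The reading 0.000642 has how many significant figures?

3

0.000642: leading zeros are not significant.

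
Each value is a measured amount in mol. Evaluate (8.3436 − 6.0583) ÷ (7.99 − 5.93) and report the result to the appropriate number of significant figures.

1.11

8.3436 − 6.0583 = 2.2853, limited to 4 d.p. → 5 s.f.; 7.99 − 5.93 = 2.06, limited to 2 d.p. → 3 s.f.
Carrying full precision, 2.2853 ÷ 2.06 = 1.10936893204…; keep min(5, 3) = 3 s.f.
Rounded to 3 significant figures: 1.11.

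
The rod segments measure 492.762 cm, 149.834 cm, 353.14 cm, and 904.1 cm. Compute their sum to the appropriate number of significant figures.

492.762 cm + 149.834 cm + 353.14 cm + 904.1 cm = 1899.836 cm.
Addition/subtraction keeps the fewest decimal places: 492.762 → 3 decimal places, 149.834 → 3 decimal places, 353.14 → 2 decimal places, 904.1 → 1 decimal place; limit is 1.
Rounded to 1 decimal place: 1899.8 cm.

1899.8 cm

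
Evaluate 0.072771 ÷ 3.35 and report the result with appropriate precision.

0.072771 ÷ 3.35 = 0.0217226865672…
Multiplication/division keeps the fewest significant figures: 0.072771 → 5 s.f., 3.35 → 3 s.f.; limit is 3.
Rounded to 3 significant figures: 2.17 × 10^-2.

2.17 × 10^-2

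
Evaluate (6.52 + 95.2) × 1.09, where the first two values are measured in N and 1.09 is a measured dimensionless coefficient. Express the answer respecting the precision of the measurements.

111 N

6.52 N + 95.2 N = 101.72 N; the sum is limited to 1 decimal place (4 s.f.).
Carrying full precision, 101.72 × 1.09 = 110.8748 N; 1.09 has 3 s.f., so the result keeps min(4, 3) = 3 s.f.
Rounded to 3 significant figures: 111 N.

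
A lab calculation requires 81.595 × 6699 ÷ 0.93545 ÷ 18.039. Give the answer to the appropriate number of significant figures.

3.239 × 10⁴

81.595 × 6699 ÷ 0.93545 ÷ 18.039 = 32392.2030889…
Multiplication/division keeps the fewest significant figures: 81.595 → 5 s.f., 6699 → 4 s.f., 0.93545 → 5 s.f., 18.039 → 5 s.f.; limit is 4.
Rounded to 4 significant figures: 3.239 × 10⁴.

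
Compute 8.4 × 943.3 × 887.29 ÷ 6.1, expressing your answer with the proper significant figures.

8.4 × 943.3 × 887.29 ÷ 6.1 = 1152563.52767…
Multiplication/division keeps the fewest significant figures: 8.4 → 2 s.f., 943.3 → 4 s.f., 887.29 → 5 s.f., 6.1 → 2 s.f.; limit is 2.
Rounded to 2 significant figures: 1.2 × 10⁶.

1.2 × 10⁶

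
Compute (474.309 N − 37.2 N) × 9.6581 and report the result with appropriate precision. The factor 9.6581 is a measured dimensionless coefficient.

4222 N

474.309 N − 37.2 N = 437.109 N; the difference is limited to 1 decimal place (4 s.f.).
Carrying full precision, 437.109 × 9.6581 = 4221.6424329 N; 9.6581 has 5 s.f., so the result keeps min(4, 5) = 4 s.f.
Rounded to 4 significant figures: 4222 N.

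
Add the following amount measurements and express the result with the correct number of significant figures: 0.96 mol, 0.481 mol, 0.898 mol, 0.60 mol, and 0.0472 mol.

2.99 mol

0.96 mol + 0.481 mol + 0.898 mol + 0.60 mol + 0.0472 mol = 2.9862 mol.
Addition/subtraction keeps the fewest decimal places: 0.96 → 2 decimal places, 0.481 → 3 decimal places, 0.898 → 3 decimal places, 0.60 → 2 decimal places, 0.0472 → 4 decimal places; limit is 2.
Rounded to 2 decimal places: 2.99 mol.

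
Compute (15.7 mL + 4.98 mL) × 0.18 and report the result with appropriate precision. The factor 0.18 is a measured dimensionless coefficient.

15.7 mL + 4.98 mL = 20.68 mL; the sum is limited to 1 decimal place (3 s.f.).
Carrying full precision, 20.68 × 0.18 = 3.7224 mL; 0.18 has 2 s.f., so the result keeps min(3, 2) = 2 s.f.
Rounded to 2 significant figures: 3.7 mL.

3.7 mL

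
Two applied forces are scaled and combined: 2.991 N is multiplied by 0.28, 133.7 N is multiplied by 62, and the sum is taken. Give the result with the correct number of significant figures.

2.991 × 0.28 = 0.83748 → 8.4 × 10⁻¹ N (2 s.f., last digit at the 10^-2 place).
133.7 × 62 = 8289.4 → 8.3 × 10³ N (2 s.f., last digit at the 10^2 place).
Sum: 8290.23748 N; keep the coarser place, 10^2.
Result: 8.3 × 10³ N.

8.3 × 10³ N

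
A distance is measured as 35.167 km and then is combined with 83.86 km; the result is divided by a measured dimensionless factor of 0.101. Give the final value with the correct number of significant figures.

35.167 km + 83.86 km = 119.027 km; the sum is limited to 2 decimal places (5 s.f.).
Carrying full precision, 119.027 ÷ 0.101 = 1178.48514851… km; 0.101 has 3 s.f., so the result keeps min(5, 3) = 3 s.f.
Rounded to 3 significant figures: 1.18 × 10³ km.

1.18 × 10³ km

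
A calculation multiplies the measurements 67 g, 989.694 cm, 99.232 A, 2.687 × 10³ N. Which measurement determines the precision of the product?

67 g → 2 s.f.; 989.694 cm → 6 s.f.; 99.232 A → 5 s.f.; 2.687 × 10³ N → 4 s.f.
The fewest is 2 significant figures, from 67 g.

67 g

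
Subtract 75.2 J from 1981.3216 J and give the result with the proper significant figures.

1906.1 J

1981.3216 J − 75.2 J = 1906.1216 J.
Addition/subtraction keeps the fewest decimal places: 1981.3216 → 4 decimal places, 75.2 → 1 decimal place; limit is 1.
Rounded to 1 decimal place: 1906.1 J.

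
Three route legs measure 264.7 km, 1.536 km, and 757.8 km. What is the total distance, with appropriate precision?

264.7 km + 1.536 km + 757.8 km = 1024.036 km.
Addition/subtraction keeps the fewest decimal places: 264.7 → 1 decimal place, 1.536 → 3 decimal places, 757.8 → 1 decimal place; limit is 1.
Rounded to 1 decimal place: 1024.0 km.

1024.0 km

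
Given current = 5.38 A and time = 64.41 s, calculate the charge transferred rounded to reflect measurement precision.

charge transferred = 5.38 A × 64.41 s = 346.5258 C.
5.38 has 3 significant figures; 64.41 has 4.
Division/multiplication keeps the fewest: 3 significant figures.
Rounded: 347 C.

347 C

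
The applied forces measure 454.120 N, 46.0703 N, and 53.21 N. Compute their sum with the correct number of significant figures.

454.120 N + 46.0703 N + 53.21 N = 553.4003 N.
Addition/subtraction keeps the fewest decimal places: 454.120 → 3 decimal places, 46.0703 → 4 decimal places, 53.21 → 2 decimal places; limit is 2.
Rounded to 2 decimal places: 553.40 N.

553.40 N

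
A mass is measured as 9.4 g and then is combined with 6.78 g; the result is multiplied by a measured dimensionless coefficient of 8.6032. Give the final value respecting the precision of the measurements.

1.39 × 10^2 g

9.4 g + 6.78 g = 16.18 g; the sum is limited to 1 decimal place (3 s.f.).
Carrying full precision, 16.18 × 8.6032 = 139.199776 g; 8.6032 has 5 s.f., so the result keeps min(3, 5) = 3 s.f.
Rounded to 3 significant figures: 1.39 × 10^2 g.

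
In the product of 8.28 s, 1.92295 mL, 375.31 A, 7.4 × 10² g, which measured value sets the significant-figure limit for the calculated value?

7.4 × 10² g

8.28 s → 3 s.f.; 1.92295 mL → 6 s.f.; 375.31 A → 5 s.f.; 7.4 × 10² g → 2 s.f.
The fewest is 2 significant figures, from 7.4 × 10² g.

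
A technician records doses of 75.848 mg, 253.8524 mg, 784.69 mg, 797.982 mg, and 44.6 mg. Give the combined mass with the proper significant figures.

75.848 mg + 253.8524 mg + 784.69 mg + 797.982 mg + 44.6 mg = 1956.9724 mg.
Addition/subtraction keeps the fewest decimal places: 75.848 → 3 decimal places, 253.8524 → 4 decimal places, 784.69 → 2 decimal places, 797.982 → 3 decimal places, 44.6 → 1 decimal place; limit is 1.
Rounded to 1 decimal place: 1957.0 mg.

1957.0 mg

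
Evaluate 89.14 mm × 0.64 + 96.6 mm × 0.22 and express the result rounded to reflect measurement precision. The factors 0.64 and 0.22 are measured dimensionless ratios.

78 mm

89.14 × 0.64 = 57.0496 → 57 mm (2 s.f., last digit at the 10^0 place).
96.6 × 0.22 = 21.252 → 21 mm (2 s.f., last digit at the 10^0 place).
Sum: 78.3016 mm; keep the coarser place, 10^0.
Result: 78 mm.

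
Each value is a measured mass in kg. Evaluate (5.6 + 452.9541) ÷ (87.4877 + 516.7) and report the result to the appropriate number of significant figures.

5.6 + 452.9541 = 458.5541, limited to 1 d.p. → 4 s.f.; 87.4877 + 516.7 = 604.1877, limited to 1 d.p. → 4 s.f.
Carrying full precision, 458.5541 ÷ 604.1877 = 0.758959674287…; keep min(4, 4) = 4 s.f.
Rounded to 4 significant figures: 0.7590.

0.7590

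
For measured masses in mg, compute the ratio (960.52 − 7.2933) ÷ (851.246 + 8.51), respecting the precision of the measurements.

960.52 − 7.2933 = 953.2267, limited to 2 d.p. → 5 s.f.; 851.246 + 8.51 = 859.756, limited to 2 d.p. → 5 s.f.
Carrying full precision, 953.2267 ÷ 859.756 = 1.10871770595…; keep min(5, 5) = 5 s.f.
Rounded to 5 significant figures: 1.1087.

1.1087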